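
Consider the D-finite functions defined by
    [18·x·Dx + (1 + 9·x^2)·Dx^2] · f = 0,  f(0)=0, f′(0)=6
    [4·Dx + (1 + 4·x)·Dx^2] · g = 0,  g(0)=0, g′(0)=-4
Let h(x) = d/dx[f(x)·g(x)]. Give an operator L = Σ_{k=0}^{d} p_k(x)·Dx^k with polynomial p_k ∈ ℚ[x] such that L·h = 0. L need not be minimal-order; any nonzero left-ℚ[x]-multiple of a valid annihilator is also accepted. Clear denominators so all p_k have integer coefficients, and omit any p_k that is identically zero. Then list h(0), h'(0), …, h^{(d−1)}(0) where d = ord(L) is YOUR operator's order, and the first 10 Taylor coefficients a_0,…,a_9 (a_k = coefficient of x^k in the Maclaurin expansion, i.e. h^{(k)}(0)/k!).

L = (2448 + 17280·x + 76464·x^2 + 518400·x^3 + 1399680·x^4 + 2426112·x^5 + 1679616·x^7) + (452 + 10800·x + 98028·x^2 + 491184·x^3 + 1840320·x^4 + 4339008·x^5 + 6531840·x^6 + 1259712·x^7 + 5878656·x^8)·Dx + (136 + 1912·x + 18576·x^2 + 103608·x^3 + 389448·x^4 + 1100304·x^5 + 2239488·x^6 + 3277584·x^7 + 1259712·x^8 + 3359232·x^9)·Dx^2 + (13 + 176·x + 1234·x^2 + 6048·x^3 + 22833·x^4 + 68688·x^5 + 154224·x^6 + 279936·x^7 + 399492·x^8 + 209952·x^9 + 419904·x^10)·Dx^3  (order 3).
h: a_k = 0, -48, 144, -224, 1200, -37008/5, 130256/5, -397248/5, 11997072/35, -164539888/105, …
ICs: h(0) = 0, h′(0) = -48, h′′(0) = 288.

f: a_k = 0, 6, 0, -18, 0, 486/5, 0, -4374/7, 0, 4374, …
g: a_k = 0, -4, 8, -64/3, 64, -1024/5, 2048/3, -16384/7, 8192, -262144/9, …
f·g: L₀ = L_f ⊗_s L_g, ord ≤ 2·2.
Derive L from L₀ (diff closure).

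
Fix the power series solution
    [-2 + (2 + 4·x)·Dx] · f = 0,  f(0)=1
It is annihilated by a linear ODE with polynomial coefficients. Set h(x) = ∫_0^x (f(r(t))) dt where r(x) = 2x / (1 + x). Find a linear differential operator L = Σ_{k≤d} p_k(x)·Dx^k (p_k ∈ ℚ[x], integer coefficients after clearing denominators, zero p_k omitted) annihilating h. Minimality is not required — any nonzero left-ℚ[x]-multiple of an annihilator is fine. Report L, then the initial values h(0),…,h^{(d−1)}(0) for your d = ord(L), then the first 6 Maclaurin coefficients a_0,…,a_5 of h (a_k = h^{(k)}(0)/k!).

L = -2·Dx + (1 + 6·x + 5·x^2)·Dx^2  (order 2).
h: a_k = 0, 1, 1, -4/3, 5/2, -6, …
ICs: h(0) = 0, h′(0) = 1.

f: a_k = 1, 1, -1/2, 1/2, -5/8, 7/8, …
Substitute x→r, Dx→(1/r')Dx; clear ⇒ L₀.
Integrate: L := L₀·Dx.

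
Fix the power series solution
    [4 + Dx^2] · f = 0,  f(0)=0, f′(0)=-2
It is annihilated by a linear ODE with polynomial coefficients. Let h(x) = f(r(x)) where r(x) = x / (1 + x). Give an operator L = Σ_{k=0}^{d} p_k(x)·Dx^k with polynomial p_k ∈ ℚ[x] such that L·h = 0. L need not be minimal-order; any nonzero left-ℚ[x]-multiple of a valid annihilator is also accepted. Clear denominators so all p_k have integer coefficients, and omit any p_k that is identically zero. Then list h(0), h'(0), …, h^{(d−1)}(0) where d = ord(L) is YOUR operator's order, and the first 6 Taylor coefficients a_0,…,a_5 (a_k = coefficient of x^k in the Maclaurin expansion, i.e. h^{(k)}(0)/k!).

f: a_k = 0, -2, 0, 4/3, 0, -4/15, …
Change of var in L_f (x↦r) gives L₀.
L = 4 + (2 + 6·x + 6·x^2 + 2·x^3)·Dx + (1 + 4·x + 6·x^2 + 4·x^3 + x^4)·Dx^2  (order 2).
h: a_k = 0, -2, 2, -2/3, -2, 86/15, …
ICs: h(0) = 0, h′(0) = -2.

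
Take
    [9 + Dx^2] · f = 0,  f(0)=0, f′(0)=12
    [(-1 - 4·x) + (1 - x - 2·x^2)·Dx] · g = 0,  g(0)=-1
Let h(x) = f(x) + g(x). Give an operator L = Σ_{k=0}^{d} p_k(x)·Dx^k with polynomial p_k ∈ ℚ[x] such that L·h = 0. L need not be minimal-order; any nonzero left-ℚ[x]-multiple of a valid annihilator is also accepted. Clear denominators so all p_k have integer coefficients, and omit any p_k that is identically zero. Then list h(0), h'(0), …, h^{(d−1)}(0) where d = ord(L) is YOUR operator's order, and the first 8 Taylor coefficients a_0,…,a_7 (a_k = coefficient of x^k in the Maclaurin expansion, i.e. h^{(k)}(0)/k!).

L = (-117 - 486·x - 135·x^2 - 360·x^3 - 540·x^4 - 432·x^5) + (45 - 63·x - 81·x^2 + 153·x^3 + 18·x^4 - 324·x^5 - 216·x^6)·Dx + (-13 - 54·x - 15·x^2 - 40·x^3 - 60·x^4 - 48·x^5)·Dx^2 + (5 - 7·x - 9·x^2 + 17·x^3 + 2·x^4 - 36·x^5 - 24·x^6)·Dx^3  (order 3).
h: a_k = -1, 11, -3, -23, -11, -129/10, -43, -12143/140, …
ICs: h(0) = -1, h′(0) = 11, h′′(0) = -6.

f: a_k = 0, 12, 0, -18, 0, 81/10, 0, -243/140, …
g: a_k = -1, -1, -3, -5, -11, -21, -43, -85, …
Weyl lclm of L_f,L_g ⇒ L₀ (ord ≤ 3).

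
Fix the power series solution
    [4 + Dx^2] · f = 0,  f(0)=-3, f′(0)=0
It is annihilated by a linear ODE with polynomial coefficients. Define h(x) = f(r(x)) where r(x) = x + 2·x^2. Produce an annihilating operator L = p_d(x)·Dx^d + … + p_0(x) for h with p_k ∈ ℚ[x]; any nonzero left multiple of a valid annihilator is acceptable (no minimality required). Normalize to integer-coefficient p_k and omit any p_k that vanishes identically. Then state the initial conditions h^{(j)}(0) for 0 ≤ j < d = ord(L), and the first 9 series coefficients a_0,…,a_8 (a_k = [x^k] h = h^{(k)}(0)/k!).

L = (4 + 48·x + 192·x^2 + 256·x^3) - 4·Dx + (1 + 4·x)·Dx^2  (order 2).
h: a_k = -3, 0, 6, 24, 22, -16, -716/15, -304/5, -1682/105, …
ICs: h(0) = -3, h′(0) = 0.

f: a_k = -3, 0, 6, 0, -2, 0, 4/15, 0, -2/105, …
h₀=f(r): pull back L_f along r ⇒ L₀.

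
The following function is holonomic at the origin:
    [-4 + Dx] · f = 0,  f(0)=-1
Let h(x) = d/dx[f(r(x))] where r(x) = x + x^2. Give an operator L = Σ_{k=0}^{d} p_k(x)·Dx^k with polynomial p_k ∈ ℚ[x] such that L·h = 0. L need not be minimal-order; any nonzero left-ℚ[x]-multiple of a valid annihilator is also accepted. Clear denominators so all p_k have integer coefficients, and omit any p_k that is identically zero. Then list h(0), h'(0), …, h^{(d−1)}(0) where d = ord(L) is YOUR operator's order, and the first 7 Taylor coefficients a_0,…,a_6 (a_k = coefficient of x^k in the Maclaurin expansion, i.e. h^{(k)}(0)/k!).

f: a_k = -1, -4, -8, -32/3, -32/3, -128/15, -256/45, …
L₀ from L_f via x↦r, Dx↦r'^{-1}Dx.
h=h₀': d/dx-closure on L₀ ⇒ L.
L = (6 + 16·x + 16·x^2) + (-1 - 2·x)·Dx  (order 1).
h: a_k = -4, -24, -80, -608/3, -416, -11072/15, -52096/45, …
ICs: h(0) = -4.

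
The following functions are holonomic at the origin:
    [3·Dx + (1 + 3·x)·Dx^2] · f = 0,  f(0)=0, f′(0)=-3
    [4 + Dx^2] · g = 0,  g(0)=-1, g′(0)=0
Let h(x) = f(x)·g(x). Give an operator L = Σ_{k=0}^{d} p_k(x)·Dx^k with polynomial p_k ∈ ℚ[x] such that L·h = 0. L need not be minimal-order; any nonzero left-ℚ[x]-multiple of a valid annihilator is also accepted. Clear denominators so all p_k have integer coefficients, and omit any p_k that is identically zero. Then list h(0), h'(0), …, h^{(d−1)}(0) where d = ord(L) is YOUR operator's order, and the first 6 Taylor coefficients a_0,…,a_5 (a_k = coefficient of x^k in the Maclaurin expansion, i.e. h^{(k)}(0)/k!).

f: a_k = 0, -3, 9/2, -9, 81/4, -243/5, …
g: a_k = -1, 0, 2, 0, -2/3, 0, …
L₀ := L_f ⊗_s L_g (sym. prod.), ord ≤ 4.
L = (-1112 - 1248·x + 7344·x^2 + 27648·x^3 + 20736·x^4) + (-48 + 2160·x + 10368·x^2 + 10368·x^3)·Dx + (-250 + 240·x + 4968·x^2 + 13824·x^3 + 10368·x^4)·Dx^2 + (-12 + 540·x + 2592·x^2 + 2592·x^3)·Dx^3 + (7 + 138·x + 783·x^2 + 1728·x^3 + 1296·x^4)·Dx^4  (order 4).
h: a_k = 0, 3, -9/2, 3, -45/4, 163/5, …
ICs: h(0) = 0, h′(0) = 3, h′′(0) = -9, h′′′(0) = 18.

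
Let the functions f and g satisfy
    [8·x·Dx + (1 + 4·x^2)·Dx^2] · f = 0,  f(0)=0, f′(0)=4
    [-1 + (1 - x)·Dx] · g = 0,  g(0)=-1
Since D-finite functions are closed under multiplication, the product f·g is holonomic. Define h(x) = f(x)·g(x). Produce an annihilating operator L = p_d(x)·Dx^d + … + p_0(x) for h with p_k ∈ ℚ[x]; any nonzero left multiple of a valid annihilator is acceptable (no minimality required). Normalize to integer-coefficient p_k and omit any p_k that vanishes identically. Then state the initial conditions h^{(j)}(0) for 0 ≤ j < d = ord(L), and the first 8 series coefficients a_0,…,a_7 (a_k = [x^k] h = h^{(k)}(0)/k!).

f: a_k = 0, 4, 0, -16/3, 0, 64/5, 0, -256/7, …
g: a_k = -1, -1, -1, -1, -1, -1, -1, -1, …
Product ⇒ symmetric product L₀, ord ≤ 2.
L = 8·x + (2 - 8·x + 16·x^2)·Dx + (-1 + x - 4·x^2 + 4·x^3)·Dx^2  (order 2).
h: a_k = 0, -4, -4, 4/3, 4/3, -172/15, -172/15, 2636/105, …
ICs: h(0) = 0, h′(0) = -4.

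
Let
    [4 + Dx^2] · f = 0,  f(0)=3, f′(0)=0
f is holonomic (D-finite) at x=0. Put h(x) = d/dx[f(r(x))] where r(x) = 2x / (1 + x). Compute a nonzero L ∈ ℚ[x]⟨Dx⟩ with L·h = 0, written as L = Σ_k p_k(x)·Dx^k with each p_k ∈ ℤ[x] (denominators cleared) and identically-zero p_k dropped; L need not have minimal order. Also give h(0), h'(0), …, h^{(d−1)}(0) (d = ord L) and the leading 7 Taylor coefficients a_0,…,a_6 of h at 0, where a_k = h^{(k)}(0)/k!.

f: a_k = 3, 0, -6, 0, 2, 0, -4/15, …
h₀=f(r): pull back L_f along r ⇒ L₀.
h₀' ⇒ L via d/dx closure of L₀.
L = (22 + 12·x + 6·x^2) + (6 + 18·x + 18·x^2 + 6·x^3)·Dx + (1 + 4·x + 6·x^2 + 4·x^3 + x^4)·Dx^2  (order 2).
h: a_k = 0, -48, 144, -160, -160, 5488/5, -13776/5, …
ICs: h(0) = 0, h′(0) = -48.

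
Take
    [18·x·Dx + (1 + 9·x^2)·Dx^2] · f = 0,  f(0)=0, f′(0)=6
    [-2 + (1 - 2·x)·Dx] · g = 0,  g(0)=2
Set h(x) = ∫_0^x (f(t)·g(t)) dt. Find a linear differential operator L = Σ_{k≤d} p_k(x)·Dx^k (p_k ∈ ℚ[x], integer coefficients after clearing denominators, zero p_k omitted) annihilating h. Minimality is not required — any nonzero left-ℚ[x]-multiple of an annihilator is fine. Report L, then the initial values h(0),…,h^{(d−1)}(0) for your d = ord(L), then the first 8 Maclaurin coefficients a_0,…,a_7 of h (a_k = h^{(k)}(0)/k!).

L = 36·x·Dx + (4 - 18·x + 72·x^2)·Dx^2 + (-1 + 2·x - 9·x^2 + 18·x^3)·Dx^3  (order 3).
h: a_k = 0, 0, 6, 8, 3, 24/5, 202/5, 2424/35, …
ICs: h(0) = 0, h′(0) = 0, h′′(0) = 12.

f: a_k = 0, 6, 0, -18, 0, 486/5, 0, -4374/7, …
g: a_k = 2, 4, 8, 16, 32, 64, 128, 256, …
Product ⇒ symmetric product L₀, ord ≤ 2.
h=∫h₀ ⇒ L = L₀·Dx.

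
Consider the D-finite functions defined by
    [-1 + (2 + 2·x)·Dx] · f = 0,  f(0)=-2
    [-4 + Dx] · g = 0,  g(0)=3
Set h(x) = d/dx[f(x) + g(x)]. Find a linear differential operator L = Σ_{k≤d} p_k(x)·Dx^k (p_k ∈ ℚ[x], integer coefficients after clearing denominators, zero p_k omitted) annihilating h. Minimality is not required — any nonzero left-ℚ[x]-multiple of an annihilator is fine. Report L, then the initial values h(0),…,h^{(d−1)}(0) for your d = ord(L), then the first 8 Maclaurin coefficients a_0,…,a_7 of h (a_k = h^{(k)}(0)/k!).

L = (-44 - 32·x) + (-61 - 128·x - 64·x^2)·Dx + (18 + 34·x + 16·x^2)·Dx^2  (order 2).
h: a_k = 11, 97/2, 765/8, 2053/16, 16349/128, 131387/1280, 1045111/15360, 8433653/215040, …
ICs: h(0) = 11, h′(0) = 97/2.

f: a_k = -2, -1, 1/4, -1/8, 5/64, -7/128, 21/512, -33/1024, …
g: a_k = 3, 12, 24, 32, 32, 128/5, 256/15, 1024/105, …
L₀ := lclm(L_f,L_g); ord L₀ ≤ 1+1.
h=h₀': d/dx-closure on L₀ ⇒ L.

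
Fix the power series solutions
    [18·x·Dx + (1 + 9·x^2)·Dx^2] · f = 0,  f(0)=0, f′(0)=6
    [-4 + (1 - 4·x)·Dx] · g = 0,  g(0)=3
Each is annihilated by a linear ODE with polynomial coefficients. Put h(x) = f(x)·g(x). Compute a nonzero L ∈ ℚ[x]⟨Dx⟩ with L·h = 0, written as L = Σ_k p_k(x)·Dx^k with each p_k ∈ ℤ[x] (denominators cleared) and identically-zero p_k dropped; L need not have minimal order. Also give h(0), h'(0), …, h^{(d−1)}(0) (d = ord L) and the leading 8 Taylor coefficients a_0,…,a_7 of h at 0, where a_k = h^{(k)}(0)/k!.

f: a_k = 0, 6, 0, -18, 0, 486/5, 0, -4374/7, …
g: a_k = 3, 12, 48, 192, 768, 3072, 12288, 49152, …
Product ⇒ symmetric product L₀, ord ≤ 2.
L = 72·x + (8 - 18·x + 144·x^2)·Dx + (-1 + 4·x - 9·x^2 + 36·x^3)·Dx^2  (order 2).
h: a_k = 0, 18, 72, 234, 936, 20178/5, 80712/5, 2194326/35, …
ICs: h(0) = 0, h′(0) = 18.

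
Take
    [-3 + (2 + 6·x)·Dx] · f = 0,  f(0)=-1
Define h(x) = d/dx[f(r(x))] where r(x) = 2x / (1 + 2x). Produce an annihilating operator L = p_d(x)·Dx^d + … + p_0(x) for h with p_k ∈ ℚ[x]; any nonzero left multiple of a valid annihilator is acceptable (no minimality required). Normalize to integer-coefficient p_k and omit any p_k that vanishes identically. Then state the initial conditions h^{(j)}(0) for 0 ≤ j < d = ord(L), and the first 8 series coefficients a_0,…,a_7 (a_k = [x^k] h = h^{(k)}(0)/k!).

f: a_k = -1, -3/2, 9/8, -27/16, 405/128, -1701/256, 15309/1024, -72171/2048, …
f∘r: x↦r, Dx↦Dx/r' in L_f ⇒ L₀.
Derive L from L₀ (diff closure).
L = (-7 - 32·x) + (-1 - 10·x - 16·x^2)·Dx  (order 1).
h: a_k = -3, 21, -261/2, 1677/2, -45345/8, 318915/8, -4608345/16, 33903165/16, …
ICs: h(0) = -3.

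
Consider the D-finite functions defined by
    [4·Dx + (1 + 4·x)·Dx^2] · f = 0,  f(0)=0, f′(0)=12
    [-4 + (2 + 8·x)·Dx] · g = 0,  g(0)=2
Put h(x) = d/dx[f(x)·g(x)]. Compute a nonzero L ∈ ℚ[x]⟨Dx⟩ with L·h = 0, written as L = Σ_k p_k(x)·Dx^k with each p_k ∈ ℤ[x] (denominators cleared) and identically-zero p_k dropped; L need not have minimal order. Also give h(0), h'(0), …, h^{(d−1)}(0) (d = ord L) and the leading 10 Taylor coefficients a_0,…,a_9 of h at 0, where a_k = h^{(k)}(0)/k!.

f: a_k = 0, 12, -24, 64, -192, 3072/5, -2048, 49152/7, -24576, 262144/3, …
g: a_k = 2, 4, -4, 8, -20, 56, -168, 528, -1716, 5720, …
Product ⇒ symmetric product L₀, ord ≤ 2.
Differentiate: ansatz ord ≤ ord L₀ ⇒ L.
L = 4 + (8 + 32·x)·Dx + (1 + 8·x + 16·x^2)·Dx^2  (order 2).
h: a_k = 24, 0, -48, 256, -1136, 23808/5, -97376/5, 2753536/35, -2209296/7, 26480128/21, …
ICs: h(0) = 24, h′(0) = 0.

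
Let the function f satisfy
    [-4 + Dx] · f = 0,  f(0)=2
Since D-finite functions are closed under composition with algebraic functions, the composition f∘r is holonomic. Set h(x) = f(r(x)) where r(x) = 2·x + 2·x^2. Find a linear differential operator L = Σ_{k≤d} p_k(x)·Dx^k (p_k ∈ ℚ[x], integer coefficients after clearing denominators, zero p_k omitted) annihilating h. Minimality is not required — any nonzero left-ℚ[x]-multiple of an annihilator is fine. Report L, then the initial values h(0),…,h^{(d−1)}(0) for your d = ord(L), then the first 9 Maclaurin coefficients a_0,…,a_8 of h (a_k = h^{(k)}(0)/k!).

f: a_k = 2, 8, 16, 64/3, 64/3, 256/15, 512/45, 2048/315, 1024/315, …
f∘r: x↦r, Dx↦Dx/r' in L_f ⇒ L₀.
L = (-8 - 16·x) + Dx  (order 1).
h: a_k = 2, 16, 80, 896/3, 2752/3, 36352/15, 255488/45, 757760/63, 7365632/315, …
ICs: h(0) = 2.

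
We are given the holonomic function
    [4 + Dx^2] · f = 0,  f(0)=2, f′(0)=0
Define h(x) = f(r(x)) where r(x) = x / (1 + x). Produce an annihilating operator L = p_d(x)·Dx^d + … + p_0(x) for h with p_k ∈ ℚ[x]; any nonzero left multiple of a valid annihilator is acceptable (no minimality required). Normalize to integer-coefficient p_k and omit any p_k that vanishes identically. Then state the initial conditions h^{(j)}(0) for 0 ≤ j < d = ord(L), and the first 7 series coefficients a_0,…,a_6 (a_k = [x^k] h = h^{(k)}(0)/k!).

L = 4 + (2 + 6·x + 6·x^2 + 2·x^3)·Dx + (1 + 4·x + 6·x^2 + 4·x^3 + x^4)·Dx^2  (order 2).
h: a_k = 2, 0, -4, 8, -32/3, 32/3, -308/45, …
ICs: h(0) = 2, h′(0) = 0.

f: a_k = 2, 0, -4, 0, 4/3, 0, -8/45, …
h₀=f(r): pull back L_f along r ⇒ L₀.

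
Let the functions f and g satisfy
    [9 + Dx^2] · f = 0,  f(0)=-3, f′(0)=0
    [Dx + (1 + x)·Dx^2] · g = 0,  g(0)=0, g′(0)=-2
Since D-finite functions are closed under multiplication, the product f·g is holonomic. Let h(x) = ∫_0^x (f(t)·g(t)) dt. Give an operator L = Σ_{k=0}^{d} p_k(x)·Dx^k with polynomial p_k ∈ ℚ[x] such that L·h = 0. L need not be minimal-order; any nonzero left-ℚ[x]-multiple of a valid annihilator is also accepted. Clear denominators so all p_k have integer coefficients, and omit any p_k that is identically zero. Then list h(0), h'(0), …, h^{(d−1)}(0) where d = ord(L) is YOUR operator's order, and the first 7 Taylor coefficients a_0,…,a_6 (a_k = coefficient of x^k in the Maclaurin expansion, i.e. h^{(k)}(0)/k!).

L = (2493 + 10854·x + 17091·x^2 + 11664·x^3 + 2916·x^4)·Dx + (612 + 1908·x + 1944·x^2 + 648·x^3)·Dx^2 + (592 + 2484·x + 3834·x^2 + 2592·x^3 + 648·x^4)·Dx^3 + (68 + 212·x + 216·x^2 + 72·x^3)·Dx^4 + (35 + 142·x + 215·x^2 + 144·x^3 + 36·x^4)·Dx^5  (order 5).
h: a_k = 0, 0, 3, -1, -25/4, 12/5, 83/40, …
ICs: h(0) = 0, h′(0) = 0, h′′(0) = 6, h′′′(0) = -6, h′′′′(0) = -150.

f: a_k = -3, 0, 27/2, 0, -81/8, 0, 243/80, …
g: a_k = 0, -2, 1, -2/3, 1/2, -2/5, 1/3, …
f·g: L₀ = L_f ⊗_s L_g, ord ≤ 2·2.
h=∫₀ˣh₀: take L = L₀·Dx.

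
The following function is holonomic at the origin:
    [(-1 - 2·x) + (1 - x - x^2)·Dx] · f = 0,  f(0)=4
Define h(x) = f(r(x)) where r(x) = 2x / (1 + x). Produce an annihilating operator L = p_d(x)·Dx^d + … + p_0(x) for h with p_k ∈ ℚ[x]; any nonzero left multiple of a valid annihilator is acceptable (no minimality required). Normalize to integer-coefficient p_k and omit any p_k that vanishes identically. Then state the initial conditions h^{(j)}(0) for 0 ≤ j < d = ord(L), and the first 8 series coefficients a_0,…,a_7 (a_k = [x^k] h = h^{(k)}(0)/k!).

L = (2 + 10·x) + (-1 - x + 5·x^2 + 5·x^3)·Dx  (order 1).
h: a_k = 4, 8, 24, 40, 120, 200, 600, 1000, …
ICs: h(0) = 4.

f: a_k = 4, 4, 8, 12, 20, 32, 52, 84, …
h₀=f(r): pull back L_f along r ⇒ L₀.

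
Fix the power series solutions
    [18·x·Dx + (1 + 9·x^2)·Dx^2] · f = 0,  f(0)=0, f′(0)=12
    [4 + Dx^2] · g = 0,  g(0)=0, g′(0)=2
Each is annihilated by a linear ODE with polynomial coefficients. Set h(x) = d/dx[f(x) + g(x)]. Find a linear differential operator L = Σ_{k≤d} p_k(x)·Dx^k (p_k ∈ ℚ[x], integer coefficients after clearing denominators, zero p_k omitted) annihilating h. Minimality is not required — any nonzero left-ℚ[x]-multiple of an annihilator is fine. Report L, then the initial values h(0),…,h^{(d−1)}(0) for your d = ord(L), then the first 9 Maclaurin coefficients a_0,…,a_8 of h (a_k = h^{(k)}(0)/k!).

f: a_k = 0, 12, 0, -36, 0, 972/5, 0, -8748/7, 0, …
g: a_k = 0, 2, 0, -4/3, 0, 4/15, 0, -8/315, 0, …
h₀=f+g: left-lcm gives L₀, ord ≤ 4.
h=h₀': d/dx-closure on L₀ ⇒ L.
L = (-3744·x + 37584·x^3 + 11664·x^5) + (-28 + 864·x^2 + 10692·x^4 + 5832·x^6)·Dx + (-936·x + 9396·x^3 + 2916·x^5)·Dx^2 + (-7 + 216·x^2 + 2673·x^4 + 1458·x^6)·Dx^3  (order 3).
h: a_k = 14, 0, -112, 0, 2920/3, 0, -393668/45, 0, 24800584/315, …
ICs: h(0) = 14, h′(0) = 0, h′′(0) = -224.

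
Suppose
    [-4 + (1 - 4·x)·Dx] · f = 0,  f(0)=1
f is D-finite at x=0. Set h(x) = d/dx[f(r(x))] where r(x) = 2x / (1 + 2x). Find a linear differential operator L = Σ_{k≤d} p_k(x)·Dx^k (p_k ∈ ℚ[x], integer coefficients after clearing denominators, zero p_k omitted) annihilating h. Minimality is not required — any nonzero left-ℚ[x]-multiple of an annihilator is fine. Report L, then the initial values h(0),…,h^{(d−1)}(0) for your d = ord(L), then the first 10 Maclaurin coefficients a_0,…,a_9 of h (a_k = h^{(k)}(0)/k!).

f: a_k = 1, 4, 16, 64, 256, 1024, 4096, 16384, 65536, 262144, …
Substitute x→r, Dx→(1/r')Dx; clear ⇒ L₀.
Derive L from L₀ (diff closure).
L = 12 + (-1 + 6·x)·Dx  (order 1).
h: a_k = 8, 96, 864, 6912, 51840, 373248, 2612736, 17915904, 120932352, 806215680, …
ICs: h(0) = 8.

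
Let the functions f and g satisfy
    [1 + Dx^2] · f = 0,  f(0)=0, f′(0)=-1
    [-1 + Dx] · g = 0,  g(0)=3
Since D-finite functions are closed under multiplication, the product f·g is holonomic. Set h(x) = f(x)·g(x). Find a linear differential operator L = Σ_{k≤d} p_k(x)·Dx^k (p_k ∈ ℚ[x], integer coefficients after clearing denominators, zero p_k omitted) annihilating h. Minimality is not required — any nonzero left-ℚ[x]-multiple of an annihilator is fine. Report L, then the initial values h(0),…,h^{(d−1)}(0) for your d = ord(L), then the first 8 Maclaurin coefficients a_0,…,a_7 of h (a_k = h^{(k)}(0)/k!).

L = 2 - 2·Dx + Dx^2  (order 2).
h: a_k = 0, -3, -3, -1, 0, 1/10, 1/30, 1/210, …
ICs: h(0) = 0, h′(0) = -3.

f: a_k = 0, -1, 0, 1/6, 0, -1/120, 0, 1/5040, …
g: a_k = 3, 3, 3/2, 1/2, 1/8, 1/40, 1/240, 1/1680, …
h₀=f·g: eliminate ⇒ L₀, order ≤ 2·1.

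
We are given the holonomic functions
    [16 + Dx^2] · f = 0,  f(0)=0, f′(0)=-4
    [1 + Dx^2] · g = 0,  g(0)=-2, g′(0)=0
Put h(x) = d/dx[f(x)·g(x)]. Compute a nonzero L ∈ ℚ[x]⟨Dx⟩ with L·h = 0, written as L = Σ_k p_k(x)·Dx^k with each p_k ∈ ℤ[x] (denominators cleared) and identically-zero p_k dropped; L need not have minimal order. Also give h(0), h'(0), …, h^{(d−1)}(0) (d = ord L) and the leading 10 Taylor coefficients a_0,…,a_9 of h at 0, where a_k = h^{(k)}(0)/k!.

L = 225 + 34·Dx^2 + Dx^4  (order 4).
h: a_k = 8, 0, -76, 0, 421/3, 0, -10039/90, 0, 246601/5040, 0, …
ICs: h(0) = 8, h′(0) = 0, h′′(0) = -152, h′′′(0) = 0.

f: a_k = 0, -4, 0, 32/3, 0, -128/15, 0, 1024/315, 0, -2048/2835, …
g: a_k = -2, 0, 1, 0, -1/12, 0, 1/360, 0, -1/20160, 0, …
h₀=f·g: eliminate ⇒ L₀, order ≤ 2·2.
Differentiate: ansatz ord ≤ ord L₀ ⇒ L.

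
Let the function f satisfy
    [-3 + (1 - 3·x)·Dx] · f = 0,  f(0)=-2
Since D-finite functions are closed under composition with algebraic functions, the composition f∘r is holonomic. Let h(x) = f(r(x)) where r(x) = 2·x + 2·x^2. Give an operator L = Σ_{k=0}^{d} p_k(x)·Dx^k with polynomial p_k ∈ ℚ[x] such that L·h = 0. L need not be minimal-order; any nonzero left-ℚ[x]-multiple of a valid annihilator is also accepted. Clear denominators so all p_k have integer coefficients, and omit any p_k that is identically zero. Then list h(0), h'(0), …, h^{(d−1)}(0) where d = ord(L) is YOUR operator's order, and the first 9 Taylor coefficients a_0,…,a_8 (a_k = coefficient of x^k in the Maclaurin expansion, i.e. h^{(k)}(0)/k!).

f: a_k = -2, -6, -18, -54, -162, -486, -1458, -4374, -13122, …
Substitute x→r, Dx→(1/r')Dx; clear ⇒ L₀.
L = (6 + 12·x) + (-1 + 6·x + 6·x^2)·Dx  (order 1).
h: a_k = -2, -12, -84, -576, -3960, -27216, -187056, -1285632, -8836128, …
ICs: h(0) = -2.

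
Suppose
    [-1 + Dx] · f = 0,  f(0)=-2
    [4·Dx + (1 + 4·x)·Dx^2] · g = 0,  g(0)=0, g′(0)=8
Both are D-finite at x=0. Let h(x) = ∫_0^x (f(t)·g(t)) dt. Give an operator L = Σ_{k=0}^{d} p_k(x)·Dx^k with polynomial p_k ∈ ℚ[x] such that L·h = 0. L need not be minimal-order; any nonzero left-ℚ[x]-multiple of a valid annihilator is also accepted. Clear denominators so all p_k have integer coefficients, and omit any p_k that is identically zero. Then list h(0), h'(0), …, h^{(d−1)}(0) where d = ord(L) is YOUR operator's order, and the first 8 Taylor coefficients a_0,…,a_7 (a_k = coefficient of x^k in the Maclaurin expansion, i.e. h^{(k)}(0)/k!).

L = (-3 + 4·x)·Dx + (2 - 8·x)·Dx^2 + (1 + 4·x)·Dx^3  (order 3).
h: a_k = 0, 0, -8, 16/3, -46/3, 184/5, -501/5, 18238/63, …
ICs: h(0) = 0, h′(0) = 0, h′′(0) = -16.

f: a_k = -2, -2, -1, -1/3, -1/12, -1/60, -1/360, -1/2520, …
g: a_k = 0, 8, -16, 128/3, -128, 2048/5, -4096/3, 32768/7, …
Sym-product of L_f,L_g gives L₀ (≤ ord 2).
Integrate: L := L₀·Dx.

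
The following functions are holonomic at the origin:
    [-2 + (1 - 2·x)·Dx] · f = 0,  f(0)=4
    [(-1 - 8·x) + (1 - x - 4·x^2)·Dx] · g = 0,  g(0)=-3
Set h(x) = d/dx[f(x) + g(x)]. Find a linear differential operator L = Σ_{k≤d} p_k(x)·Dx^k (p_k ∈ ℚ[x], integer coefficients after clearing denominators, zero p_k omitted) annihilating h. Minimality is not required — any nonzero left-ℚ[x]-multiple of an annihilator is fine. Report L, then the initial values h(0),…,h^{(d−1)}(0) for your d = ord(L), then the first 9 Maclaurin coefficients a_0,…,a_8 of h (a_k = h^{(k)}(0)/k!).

L = (12 - 576·x + 1152·x^2 - 3072·x^3 + 1536·x^4) + (15 + 60·x - 288·x^2 + 1152·x^3 - 2880·x^4 + 1536·x^5)·Dx + (-3 + 21·x - 78·x^2 + 128·x^3 + 96·x^4 - 448·x^5 + 256·x^6)·Dx^2  (order 2).
h: a_k = 5, 2, 15, -92, -335, -1722, -5677, -19768, -60651, …
ICs: h(0) = 5, h′(0) = 2.

f: a_k = 4, 8, 16, 32, 64, 128, 256, 512, 1024, …
g: a_k = -3, -3, -15, -27, -87, -195, -543, -1323, -3495, …
h₀=f+g: left-lcm gives L₀, ord ≤ 2.
h=h₀': d/dx-closure on L₀ ⇒ L.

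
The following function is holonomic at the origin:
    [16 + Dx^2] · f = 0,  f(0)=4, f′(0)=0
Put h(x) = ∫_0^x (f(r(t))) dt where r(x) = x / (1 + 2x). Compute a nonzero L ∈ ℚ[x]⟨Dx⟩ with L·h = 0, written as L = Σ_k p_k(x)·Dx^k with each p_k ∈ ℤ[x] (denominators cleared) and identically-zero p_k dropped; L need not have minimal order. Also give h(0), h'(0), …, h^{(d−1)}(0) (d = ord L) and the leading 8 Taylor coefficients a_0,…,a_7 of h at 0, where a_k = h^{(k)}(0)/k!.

f: a_k = 4, 0, -32, 0, 128/3, 0, -1024/45, 0, …
h₀=f(r): pull back L_f along r ⇒ L₀.
h=∫h₀ ⇒ L = L₀·Dx.
L = 16·Dx + (4 + 24·x + 48·x^2 + 32·x^3)·Dx^2 + (1 + 8·x + 24·x^2 + 32·x^3 + 16·x^4)·Dx^3  (order 3).
h: a_k = 0, 4, 0, -32/3, 32, -1024/15, 1024/9, -5632/45, …
ICs: h(0) = 0, h′(0) = 4, h′′(0) = 0.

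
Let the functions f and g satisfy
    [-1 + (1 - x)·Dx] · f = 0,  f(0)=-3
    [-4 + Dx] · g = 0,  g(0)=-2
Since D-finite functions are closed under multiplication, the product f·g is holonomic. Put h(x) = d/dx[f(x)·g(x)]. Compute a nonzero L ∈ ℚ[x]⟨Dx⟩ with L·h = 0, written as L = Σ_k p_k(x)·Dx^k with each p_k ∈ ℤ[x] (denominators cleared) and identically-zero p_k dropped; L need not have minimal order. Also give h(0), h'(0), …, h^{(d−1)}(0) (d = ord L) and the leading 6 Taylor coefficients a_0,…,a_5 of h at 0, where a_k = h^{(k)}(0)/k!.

f: a_k = -3, -3, -3, -3, -3, -3, …
g: a_k = -2, -8, -16, -64/3, -64/3, -256/15, …
h₀=f·g: eliminate ⇒ L₀, order ≤ 1·1.
h=h₀': d/dx-closure on L₀ ⇒ L.
L = (26 - 40·x + 16·x^2) + (-5 + 9·x - 4·x^2)·Dx  (order 1).
h: a_k = 30, 156, 426, 824, 1286, 1748, …
ICs: h(0) = 30.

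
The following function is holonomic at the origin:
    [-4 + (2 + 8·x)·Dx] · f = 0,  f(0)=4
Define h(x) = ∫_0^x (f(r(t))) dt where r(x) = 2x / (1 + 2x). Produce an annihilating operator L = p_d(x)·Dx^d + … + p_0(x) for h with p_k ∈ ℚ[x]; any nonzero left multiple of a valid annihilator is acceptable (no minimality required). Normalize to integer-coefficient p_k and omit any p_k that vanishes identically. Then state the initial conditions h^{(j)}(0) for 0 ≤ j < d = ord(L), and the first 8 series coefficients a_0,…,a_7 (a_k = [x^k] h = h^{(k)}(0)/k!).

f: a_k = 4, 8, -8, 16, -40, 112, -336, 1056, …
L₀ from L_f via x↦r, Dx↦r'^{-1}Dx.
h=∫h₀ ⇒ L = L₀·Dx.
L = -4·Dx + (1 + 12·x + 20·x^2)·Dx^2  (order 2).
h: a_k = 0, 4, 8, -64/3, 80, -384, 2176, -96256/7, …
ICs: h(0) = 0, h′(0) = 4.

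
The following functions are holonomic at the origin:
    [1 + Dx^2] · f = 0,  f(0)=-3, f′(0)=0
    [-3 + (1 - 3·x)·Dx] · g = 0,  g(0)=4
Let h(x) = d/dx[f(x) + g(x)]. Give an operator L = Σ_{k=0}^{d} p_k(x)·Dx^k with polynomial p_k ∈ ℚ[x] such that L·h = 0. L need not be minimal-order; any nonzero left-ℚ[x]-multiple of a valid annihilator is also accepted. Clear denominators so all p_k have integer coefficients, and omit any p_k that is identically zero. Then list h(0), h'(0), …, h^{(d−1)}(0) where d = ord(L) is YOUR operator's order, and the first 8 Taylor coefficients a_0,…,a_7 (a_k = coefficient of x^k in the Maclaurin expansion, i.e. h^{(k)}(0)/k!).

L = (654 - 36·x + 54·x^2) + (-55 + 171·x - 27·x^2 + 27·x^3)·Dx + (654 - 36·x + 54·x^2)·Dx^2 + (-55 + 171·x - 27·x^2 + 27·x^3)·Dx^3  (order 3).
h: a_k = 12, 75, 324, 2591/2, 4860, 699841/40, 61236, 352719359/1680, …
ICs: h(0) = 12, h′(0) = 75, h′′(0) = 648.

f: a_k = -3, 0, 3/2, 0, -1/8, 0, 1/240, 0, …
g: a_k = 4, 12, 36, 108, 324, 972, 2916, 8748, …
Sum ⇒ L₀ = lclm(L_f,L_g) in ℚ(x)⟨Dx⟩.
h=h₀': d/dx-closure on L₀ ⇒ L.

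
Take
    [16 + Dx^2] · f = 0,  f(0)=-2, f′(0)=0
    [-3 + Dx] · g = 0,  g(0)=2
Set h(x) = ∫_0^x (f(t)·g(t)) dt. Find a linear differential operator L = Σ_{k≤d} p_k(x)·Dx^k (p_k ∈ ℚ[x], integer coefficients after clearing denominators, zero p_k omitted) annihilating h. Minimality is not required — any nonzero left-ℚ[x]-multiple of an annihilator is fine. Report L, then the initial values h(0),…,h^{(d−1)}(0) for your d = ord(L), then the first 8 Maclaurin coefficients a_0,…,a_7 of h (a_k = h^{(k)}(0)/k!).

f: a_k = -2, 0, 16, 0, -64/3, 0, 512/45, 0, …
g: a_k = 2, 6, 9, 9, 27/4, 81/20, 81/40, 243/280, …
Product ⇒ symmetric product L₀, ord ≤ 2.
h=∫₀ˣh₀: take L = L₀·Dx.
L = 25·Dx - 6·Dx^2 + Dx^3  (order 3).
h: a_k = 0, -4, -6, 14/3, 39/2, 527/30, 79/60, -1679/180, …
ICs: h(0) = 0, h′(0) = -4, h′′(0) = -12.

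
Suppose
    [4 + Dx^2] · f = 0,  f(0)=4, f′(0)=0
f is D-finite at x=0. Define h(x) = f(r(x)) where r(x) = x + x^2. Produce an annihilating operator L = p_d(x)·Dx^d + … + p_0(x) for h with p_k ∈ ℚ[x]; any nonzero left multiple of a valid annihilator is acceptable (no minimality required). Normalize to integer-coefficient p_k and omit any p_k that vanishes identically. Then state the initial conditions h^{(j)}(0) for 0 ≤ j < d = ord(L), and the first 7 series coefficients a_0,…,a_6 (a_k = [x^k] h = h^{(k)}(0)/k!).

f: a_k = 4, 0, -8, 0, 8/3, 0, -16/45, …
Change of var in L_f (x↦r) gives L₀.
L = (4 + 24·x + 48·x^2 + 32·x^3) - 2·Dx + (1 + 2·x)·Dx^2  (order 2).
h: a_k = 4, 0, -8, -16, -16/3, 32/3, 704/45, …
ICs: h(0) = 4, h′(0) = 0.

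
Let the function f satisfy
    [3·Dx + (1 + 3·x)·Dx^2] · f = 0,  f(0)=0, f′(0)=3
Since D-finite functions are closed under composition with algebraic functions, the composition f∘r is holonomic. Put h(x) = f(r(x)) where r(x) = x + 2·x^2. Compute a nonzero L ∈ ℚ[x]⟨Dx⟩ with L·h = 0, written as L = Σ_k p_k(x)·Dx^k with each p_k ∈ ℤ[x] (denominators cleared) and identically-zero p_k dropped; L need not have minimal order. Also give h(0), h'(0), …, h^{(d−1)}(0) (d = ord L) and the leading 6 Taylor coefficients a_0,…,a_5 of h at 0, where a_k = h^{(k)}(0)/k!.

L = (-1 + 12·x + 24·x^2)·Dx + (1 + 7·x + 18·x^2 + 24·x^3)·Dx^2  (order 2).
h: a_k = 0, 3, 3/2, -9, 63/4, -27/5, …
ICs: h(0) = 0, h′(0) = 3.

f: a_k = 0, 3, -9/2, 9, -81/4, 243/5, …
L₀ from L_f via x↦r, Dx↦r'^{-1}Dx.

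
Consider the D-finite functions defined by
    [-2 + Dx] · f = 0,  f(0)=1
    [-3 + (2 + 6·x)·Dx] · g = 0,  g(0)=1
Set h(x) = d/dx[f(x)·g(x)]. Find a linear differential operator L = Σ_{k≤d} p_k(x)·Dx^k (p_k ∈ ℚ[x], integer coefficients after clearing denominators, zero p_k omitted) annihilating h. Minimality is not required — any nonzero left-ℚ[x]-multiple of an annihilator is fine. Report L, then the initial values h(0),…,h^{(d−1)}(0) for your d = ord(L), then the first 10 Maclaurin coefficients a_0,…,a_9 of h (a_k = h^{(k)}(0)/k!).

f: a_k = 1, 2, 2, 4/3, 2/3, 4/15, 4/45, 8/315, 2/315, 4/2835, …
g: a_k = 1, 3/2, -9/8, 27/16, -405/128, 1701/256, -15309/1024, 72171/2048, -2814669/32768, 14073345/65536, …
Product ⇒ symmetric product L₀, ord ≤ 1.
h=h₀': d/dx-closure on L₀ ⇒ L.
L = (31 + 168·x + 144·x^2) + (-14 - 66·x - 72·x^2)·Dx  (order 1).
h: a_k = 7/2, 31/4, 181/16, 241/96, 13279/768, -276497/7680, 9930589/92160, -56288873/184320, 18061579639/20643840, -934003019009/371589120, …
ICs: h(0) = 7/2.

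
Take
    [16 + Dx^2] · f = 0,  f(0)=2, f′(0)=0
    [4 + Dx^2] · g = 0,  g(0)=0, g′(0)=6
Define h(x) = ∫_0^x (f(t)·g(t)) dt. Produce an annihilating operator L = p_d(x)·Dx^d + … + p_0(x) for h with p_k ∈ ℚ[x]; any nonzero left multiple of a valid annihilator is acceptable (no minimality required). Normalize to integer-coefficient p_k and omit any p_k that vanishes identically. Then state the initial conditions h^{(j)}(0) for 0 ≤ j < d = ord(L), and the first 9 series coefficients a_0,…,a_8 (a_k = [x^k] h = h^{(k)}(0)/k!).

L = 144·Dx + 40·Dx^3 + Dx^5  (order 5).
h: a_k = 0, 0, 6, 0, -26, 0, 484/15, 0, -2186/105, …
ICs: h(0) = 0, h′(0) = 0, h′′(0) = 12, h′′′(0) = 0, h′′′′(0) = -624.

f: a_k = 2, 0, -16, 0, 64/3, 0, -512/45, 0, 1024/315, …
g: a_k = 0, 6, 0, -4, 0, 4/5, 0, -8/105, 0, …
f·g: L₀ = L_f ⊗_s L_g, ord ≤ 2·2.
Integrate: L := L₀·Dx.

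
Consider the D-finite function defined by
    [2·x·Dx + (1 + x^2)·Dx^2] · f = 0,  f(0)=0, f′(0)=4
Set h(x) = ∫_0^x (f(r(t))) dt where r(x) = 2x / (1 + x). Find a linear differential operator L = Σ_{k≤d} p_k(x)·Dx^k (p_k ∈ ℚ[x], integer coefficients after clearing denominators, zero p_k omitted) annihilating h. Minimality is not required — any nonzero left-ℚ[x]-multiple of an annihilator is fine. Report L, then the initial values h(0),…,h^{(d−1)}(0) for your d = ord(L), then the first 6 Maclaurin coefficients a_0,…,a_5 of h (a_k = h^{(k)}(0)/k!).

f: a_k = 0, 4, 0, -4/3, 0, 4/5, …
Change of var in L_f (x↦r) gives L₀.
h=∫₀ˣh₀: take L = L₀·Dx.
L = (2 + 10·x)·Dx^2 + (1 + 2·x + 5·x^2)·Dx^3  (order 3).
h: a_k = 0, 0, 4, -8/3, -2/3, 24/5, …
ICs: h(0) = 0, h′(0) = 0, h′′(0) = 8.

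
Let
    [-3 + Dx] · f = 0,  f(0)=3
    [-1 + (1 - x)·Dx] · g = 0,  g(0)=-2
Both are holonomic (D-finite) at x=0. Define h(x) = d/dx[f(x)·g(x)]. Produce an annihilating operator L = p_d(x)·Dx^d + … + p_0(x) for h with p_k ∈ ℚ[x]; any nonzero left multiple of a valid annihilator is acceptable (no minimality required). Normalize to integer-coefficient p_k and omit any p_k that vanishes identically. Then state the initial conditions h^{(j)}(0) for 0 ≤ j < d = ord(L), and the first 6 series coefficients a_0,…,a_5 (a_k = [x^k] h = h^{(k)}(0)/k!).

f: a_k = 3, 9, 27/2, 27/2, 81/8, 243/40, …
g: a_k = -2, -2, -2, -2, -2, -2, …
h₀=f·g: eliminate ⇒ L₀, order ≤ 1·1.
h₀' ⇒ L via d/dx closure of L₀.
L = (17 - 24·x + 9·x^2) + (-4 + 7·x - 3·x^2)·Dx  (order 1).
h: a_k = -24, -102, -234, -393, -552, -13977/20, …
ICs: h(0) = -24.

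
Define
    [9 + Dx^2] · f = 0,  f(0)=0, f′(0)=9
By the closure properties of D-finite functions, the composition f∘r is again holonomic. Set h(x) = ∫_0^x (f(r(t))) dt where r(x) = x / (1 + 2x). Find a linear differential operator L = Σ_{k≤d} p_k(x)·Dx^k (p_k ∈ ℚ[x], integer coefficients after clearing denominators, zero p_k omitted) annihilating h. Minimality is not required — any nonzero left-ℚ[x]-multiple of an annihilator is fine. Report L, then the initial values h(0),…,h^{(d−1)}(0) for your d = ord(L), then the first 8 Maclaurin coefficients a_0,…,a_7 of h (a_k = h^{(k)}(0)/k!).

L = 9·Dx + (4 + 24·x + 48·x^2 + 32·x^3)·Dx^2 + (1 + 8·x + 24·x^2 + 32·x^3 + 16·x^4)·Dx^3  (order 3).
h: a_k = 0, 0, 9/2, -6, 45/8, 9/5, -2319/80, 2925/28, …
ICs: h(0) = 0, h′(0) = 0, h′′(0) = 9.

f: a_k = 0, 9, 0, -27/2, 0, 243/40, 0, -729/560, …
Change of var in L_f (x↦r) gives L₀.
h=∫₀ˣh₀: take L = L₀·Dx.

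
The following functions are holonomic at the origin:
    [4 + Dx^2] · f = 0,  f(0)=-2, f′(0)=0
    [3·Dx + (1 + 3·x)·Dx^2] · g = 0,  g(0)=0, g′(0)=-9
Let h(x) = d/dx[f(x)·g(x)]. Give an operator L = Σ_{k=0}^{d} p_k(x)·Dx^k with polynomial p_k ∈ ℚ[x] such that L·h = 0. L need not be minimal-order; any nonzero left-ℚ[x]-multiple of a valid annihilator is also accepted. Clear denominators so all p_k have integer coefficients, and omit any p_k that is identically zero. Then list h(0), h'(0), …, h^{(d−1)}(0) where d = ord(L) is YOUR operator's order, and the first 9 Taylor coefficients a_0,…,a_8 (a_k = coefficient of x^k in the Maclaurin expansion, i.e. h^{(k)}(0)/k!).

L = (-21880 - 49536·x - 195264·x^2 - 252288·x^3 + 225504·x^4 + 746496·x^5 + 373248·x^6) + (-9384 - 44856·x - 47520·x^2 + 90720·x^3 + 311040·x^4 + 186624·x^5)·Dx + (-6026 - 16344·x - 53892·x^2 - 32832·x^3 + 182736·x^4 + 373248·x^5 + 186624·x^6)·Dx^2 + (-2346 - 11214·x - 11880·x^2 + 22680·x^3 + 77760·x^4 + 46656·x^5)·Dx^3 + (-139 - 990·x - 1269·x^2 + 7560·x^3 + 31590·x^4 + 46656·x^5 + 23328·x^6)·Dx^4  (order 4).
h: a_k = 18, -54, 54, -270, 978, -3024, 46402/5, -141654/5, 602442/7, …
ICs: h(0) = 18, h′(0) = -54, h′′(0) = 108, h′′′(0) = -1620.

f: a_k = -2, 0, 4, 0, -4/3, 0, 8/45, 0, -4/315, …
g: a_k = 0, -9, 27/2, -27, 243/4, -729/5, 729/2, -6561/7, 19683/8, …
f·g: L₀ = L_f ⊗_s L_g, ord ≤ 2·2.
h₀' ⇒ L via d/dx closure of L₀.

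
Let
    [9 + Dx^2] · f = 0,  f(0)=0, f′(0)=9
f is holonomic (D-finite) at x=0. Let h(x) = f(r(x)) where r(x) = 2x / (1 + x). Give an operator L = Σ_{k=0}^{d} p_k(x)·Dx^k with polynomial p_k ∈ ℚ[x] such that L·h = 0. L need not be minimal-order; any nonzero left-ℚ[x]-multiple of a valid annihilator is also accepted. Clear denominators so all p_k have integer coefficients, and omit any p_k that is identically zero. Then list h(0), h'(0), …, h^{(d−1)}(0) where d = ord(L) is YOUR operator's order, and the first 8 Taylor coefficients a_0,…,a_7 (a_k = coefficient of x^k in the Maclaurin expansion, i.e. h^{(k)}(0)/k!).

f: a_k = 0, 9, 0, -27/2, 0, 243/40, 0, -729/560, …
h₀=f(r): pull back L_f along r ⇒ L₀.
L = 36 + (2 + 6·x + 6·x^2 + 2·x^3)·Dx + (1 + 4·x + 6·x^2 + 4·x^3 + x^4)·Dx^2  (order 2).
h: a_k = 0, 18, -18, -90, 306, -2178/5, 90, 40158/35, …
ICs: h(0) = 0, h′(0) = 18.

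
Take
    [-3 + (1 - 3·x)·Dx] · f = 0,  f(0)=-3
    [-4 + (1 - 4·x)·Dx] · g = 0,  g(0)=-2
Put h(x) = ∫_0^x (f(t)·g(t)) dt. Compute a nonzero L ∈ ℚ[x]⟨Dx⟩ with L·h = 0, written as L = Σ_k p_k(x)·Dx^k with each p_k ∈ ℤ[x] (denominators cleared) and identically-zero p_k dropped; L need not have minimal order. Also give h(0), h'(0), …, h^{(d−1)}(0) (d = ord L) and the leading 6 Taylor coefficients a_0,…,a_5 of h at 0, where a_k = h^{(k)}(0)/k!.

f: a_k = -3, -9, -27, -81, -243, -729, …
g: a_k = -2, -8, -32, -128, -512, -2048, …
h₀=f·g: eliminate ⇒ L₀, order ≤ 1·1.
Integrate: L := L₀·Dx.
L = (-7 + 24·x)·Dx + (1 - 7·x + 12·x^2)·Dx^2  (order 2).
h: a_k = 0, 6, 21, 74, 525/2, 4686/5, …
ICs: h(0) = 0, h′(0) = 6.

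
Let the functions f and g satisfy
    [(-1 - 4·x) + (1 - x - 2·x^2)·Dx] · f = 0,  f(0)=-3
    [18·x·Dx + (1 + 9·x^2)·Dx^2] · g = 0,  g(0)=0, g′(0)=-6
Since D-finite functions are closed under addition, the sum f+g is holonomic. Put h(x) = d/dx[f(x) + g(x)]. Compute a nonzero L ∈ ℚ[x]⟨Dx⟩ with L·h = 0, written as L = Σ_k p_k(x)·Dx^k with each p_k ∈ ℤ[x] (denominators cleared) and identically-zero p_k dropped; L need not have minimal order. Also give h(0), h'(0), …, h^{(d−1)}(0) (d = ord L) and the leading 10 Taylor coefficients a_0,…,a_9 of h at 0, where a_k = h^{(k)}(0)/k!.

f: a_k = -3, -3, -9, -15, -33, -63, -129, -255, -513, -1023, …
g: a_k = 0, -6, 0, 18, 0, -486/5, 0, 4374/7, 0, -4374, …
h₀=f+g: left-lcm gives L₀, ord ≤ 3.
Differentiate: ansatz ord ≤ ord L₀ ⇒ L.
L = (-18 + 72·x + 918·x^2 + 1872·x^3 + 4608·x^4 + 1296·x^6) + (8 + 30·x + 278·x^3 + 1788·x^4 + 3216·x^5 + 324·x^6 + 1296·x^7)·Dx + (-1 - 4·x - 24·x^2 - 4·x^3 - 103·x^4 + 300·x^5 + 312·x^6 + 108·x^7 + 216·x^8)·Dx^2  (order 2).
h: a_k = -9, -18, 9, -132, -801, -774, 2589, -4104, -48573, -20490, …
ICs: h(0) = -9, h′(0) = -18.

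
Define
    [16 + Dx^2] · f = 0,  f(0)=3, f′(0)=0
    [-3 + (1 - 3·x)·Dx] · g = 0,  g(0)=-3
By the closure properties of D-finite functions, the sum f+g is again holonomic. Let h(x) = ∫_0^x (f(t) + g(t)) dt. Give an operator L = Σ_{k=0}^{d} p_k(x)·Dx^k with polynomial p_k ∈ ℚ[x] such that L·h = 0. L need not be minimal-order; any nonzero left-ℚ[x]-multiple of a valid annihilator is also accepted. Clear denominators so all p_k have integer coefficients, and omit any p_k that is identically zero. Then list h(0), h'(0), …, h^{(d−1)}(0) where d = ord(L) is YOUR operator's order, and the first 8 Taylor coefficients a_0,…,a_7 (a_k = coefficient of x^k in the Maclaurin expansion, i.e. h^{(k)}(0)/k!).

f: a_k = 3, 0, -24, 0, 32, 0, -256/15, 0, …
g: a_k = -3, -9, -27, -81, -243, -729, -2187, -6561, …
L₀ := lclm(L_f,L_g); ord L₀ ≤ 2+1.
∫: right-multiply L₀ by Dx.
L = (-1680 + 2304·x - 3456·x^2)·Dx + (272 - 1584·x + 3456·x^2 - 3456·x^3)·Dx^2 + (-105 + 144·x - 216·x^2)·Dx^3 + (17 - 99·x + 216·x^2 - 216·x^3)·Dx^4  (order 4).
h: a_k = 0, 0, -9/2, -17, -81/4, -211/5, -243/2, -4723/15, …
ICs: h(0) = 0, h′(0) = 0, h′′(0) = -9, h′′′(0) = -102.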